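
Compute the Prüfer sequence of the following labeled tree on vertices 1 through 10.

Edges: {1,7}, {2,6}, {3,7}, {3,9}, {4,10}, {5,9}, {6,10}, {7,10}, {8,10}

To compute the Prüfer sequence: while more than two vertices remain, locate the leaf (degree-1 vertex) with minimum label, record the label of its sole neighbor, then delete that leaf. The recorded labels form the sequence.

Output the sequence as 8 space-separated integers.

Step 1: leaves = {1,2,4,5,8}. Remove smallest leaf 1, emit neighbor 7.
Step 2: leaves = {2,4,5,8}. Remove smallest leaf 2, emit neighbor 6.
Step 3: leaves = {4,5,6,8}. Remove smallest leaf 4, emit neighbor 10.
Step 4: leaves = {5,6,8}. Remove smallest leaf 5, emit neighbor 9.
Step 5: leaves = {6,8,9}. Remove smallest leaf 6, emit neighbor 10.
Step 6: leaves = {8,9}. Remove smallest leaf 8, emit neighbor 10.
Step 7: leaves = {9,10}. Remove smallest leaf 9, emit neighbor 3.
Step 8: leaves = {3,10}. Remove smallest leaf 3, emit neighbor 7.
Done: 2 vertices remain (7, 10). Sequence = [7 6 10 9 10 10 3 7]

Answer: 7 6 10 9 10 10 3 7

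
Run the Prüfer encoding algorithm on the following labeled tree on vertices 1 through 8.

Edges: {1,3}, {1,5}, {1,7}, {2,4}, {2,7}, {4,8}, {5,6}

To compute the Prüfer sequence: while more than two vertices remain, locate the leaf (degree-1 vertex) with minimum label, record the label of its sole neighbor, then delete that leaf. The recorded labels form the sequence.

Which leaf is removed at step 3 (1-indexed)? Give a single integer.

Answer: 5

Derivation:
Step 1: current leaves = {3,6,8}. Remove leaf 3 (neighbor: 1).
Step 2: current leaves = {6,8}. Remove leaf 6 (neighbor: 5).
Step 3: current leaves = {5,8}. Remove leaf 5 (neighbor: 1).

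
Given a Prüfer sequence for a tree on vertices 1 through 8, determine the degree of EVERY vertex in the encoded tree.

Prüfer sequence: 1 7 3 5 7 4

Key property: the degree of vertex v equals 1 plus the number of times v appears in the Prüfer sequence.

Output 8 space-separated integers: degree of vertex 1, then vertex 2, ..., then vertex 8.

p_1 = 1: count[1] becomes 1
p_2 = 7: count[7] becomes 1
p_3 = 3: count[3] becomes 1
p_4 = 5: count[5] becomes 1
p_5 = 7: count[7] becomes 2
p_6 = 4: count[4] becomes 1
Degrees (1 + count): deg[1]=1+1=2, deg[2]=1+0=1, deg[3]=1+1=2, deg[4]=1+1=2, deg[5]=1+1=2, deg[6]=1+0=1, deg[7]=1+2=3, deg[8]=1+0=1

Answer: 2 1 2 2 2 1 3 1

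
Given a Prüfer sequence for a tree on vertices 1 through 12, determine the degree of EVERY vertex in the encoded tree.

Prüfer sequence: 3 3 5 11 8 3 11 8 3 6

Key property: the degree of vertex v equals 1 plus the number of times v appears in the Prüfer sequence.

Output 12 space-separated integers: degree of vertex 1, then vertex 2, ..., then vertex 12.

Answer: 1 1 5 1 2 2 1 3 1 1 3 1

Derivation:
p_1 = 3: count[3] becomes 1
p_2 = 3: count[3] becomes 2
p_3 = 5: count[5] becomes 1
p_4 = 11: count[11] becomes 1
p_5 = 8: count[8] becomes 1
p_6 = 3: count[3] becomes 3
p_7 = 11: count[11] becomes 2
p_8 = 8: count[8] becomes 2
p_9 = 3: count[3] becomes 4
p_10 = 6: count[6] becomes 1
Degrees (1 + count): deg[1]=1+0=1, deg[2]=1+0=1, deg[3]=1+4=5, deg[4]=1+0=1, deg[5]=1+1=2, deg[6]=1+1=2, deg[7]=1+0=1, deg[8]=1+2=3, deg[9]=1+0=1, deg[10]=1+0=1, deg[11]=1+2=3, deg[12]=1+0=1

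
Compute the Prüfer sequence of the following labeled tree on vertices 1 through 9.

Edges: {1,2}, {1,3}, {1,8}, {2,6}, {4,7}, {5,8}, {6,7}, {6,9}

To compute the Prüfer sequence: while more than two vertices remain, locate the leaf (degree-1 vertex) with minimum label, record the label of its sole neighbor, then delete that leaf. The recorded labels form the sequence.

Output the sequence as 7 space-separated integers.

Answer: 1 7 8 6 1 2 6

Derivation:
Step 1: leaves = {3,4,5,9}. Remove smallest leaf 3, emit neighbor 1.
Step 2: leaves = {4,5,9}. Remove smallest leaf 4, emit neighbor 7.
Step 3: leaves = {5,7,9}. Remove smallest leaf 5, emit neighbor 8.
Step 4: leaves = {7,8,9}. Remove smallest leaf 7, emit neighbor 6.
Step 5: leaves = {8,9}. Remove smallest leaf 8, emit neighbor 1.
Step 6: leaves = {1,9}. Remove smallest leaf 1, emit neighbor 2.
Step 7: leaves = {2,9}. Remove smallest leaf 2, emit neighbor 6.
Done: 2 vertices remain (6, 9). Sequence = [1 7 8 6 1 2 6]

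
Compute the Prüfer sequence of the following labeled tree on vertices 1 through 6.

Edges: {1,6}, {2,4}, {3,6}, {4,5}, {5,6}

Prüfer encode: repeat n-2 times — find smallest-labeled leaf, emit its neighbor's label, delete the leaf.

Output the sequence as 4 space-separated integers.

Step 1: leaves = {1,2,3}. Remove smallest leaf 1, emit neighbor 6.
Step 2: leaves = {2,3}. Remove smallest leaf 2, emit neighbor 4.
Step 3: leaves = {3,4}. Remove smallest leaf 3, emit neighbor 6.
Step 4: leaves = {4,6}. Remove smallest leaf 4, emit neighbor 5.
Done: 2 vertices remain (5, 6). Sequence = [6 4 6 5]

Answer: 6 4 6 5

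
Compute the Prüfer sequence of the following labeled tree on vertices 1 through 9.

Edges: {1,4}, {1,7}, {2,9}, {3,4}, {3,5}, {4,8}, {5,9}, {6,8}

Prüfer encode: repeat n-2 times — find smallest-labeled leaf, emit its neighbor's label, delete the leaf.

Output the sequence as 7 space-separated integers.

Step 1: leaves = {2,6,7}. Remove smallest leaf 2, emit neighbor 9.
Step 2: leaves = {6,7,9}. Remove smallest leaf 6, emit neighbor 8.
Step 3: leaves = {7,8,9}. Remove smallest leaf 7, emit neighbor 1.
Step 4: leaves = {1,8,9}. Remove smallest leaf 1, emit neighbor 4.
Step 5: leaves = {8,9}. Remove smallest leaf 8, emit neighbor 4.
Step 6: leaves = {4,9}. Remove smallest leaf 4, emit neighbor 3.
Step 7: leaves = {3,9}. Remove smallest leaf 3, emit neighbor 5.
Done: 2 vertices remain (5, 9). Sequence = [9 8 1 4 4 3 5]

Answer: 9 8 1 4 4 3 5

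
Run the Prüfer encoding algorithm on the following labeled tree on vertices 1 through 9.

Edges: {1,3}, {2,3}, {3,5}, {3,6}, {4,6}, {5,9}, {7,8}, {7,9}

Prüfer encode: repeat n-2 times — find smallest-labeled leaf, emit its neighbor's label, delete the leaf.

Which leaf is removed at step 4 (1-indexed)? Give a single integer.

Answer: 6

Derivation:
Step 1: current leaves = {1,2,4,8}. Remove leaf 1 (neighbor: 3).
Step 2: current leaves = {2,4,8}. Remove leaf 2 (neighbor: 3).
Step 3: current leaves = {4,8}. Remove leaf 4 (neighbor: 6).
Step 4: current leaves = {6,8}. Remove leaf 6 (neighbor: 3).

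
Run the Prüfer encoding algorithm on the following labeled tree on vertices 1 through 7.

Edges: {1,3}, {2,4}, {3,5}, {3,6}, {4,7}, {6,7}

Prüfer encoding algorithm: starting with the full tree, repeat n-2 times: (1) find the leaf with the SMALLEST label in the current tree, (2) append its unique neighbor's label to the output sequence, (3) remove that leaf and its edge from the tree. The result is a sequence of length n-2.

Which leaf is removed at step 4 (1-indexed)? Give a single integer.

Step 1: current leaves = {1,2,5}. Remove leaf 1 (neighbor: 3).
Step 2: current leaves = {2,5}. Remove leaf 2 (neighbor: 4).
Step 3: current leaves = {4,5}. Remove leaf 4 (neighbor: 7).
Step 4: current leaves = {5,7}. Remove leaf 5 (neighbor: 3).

Answer: 5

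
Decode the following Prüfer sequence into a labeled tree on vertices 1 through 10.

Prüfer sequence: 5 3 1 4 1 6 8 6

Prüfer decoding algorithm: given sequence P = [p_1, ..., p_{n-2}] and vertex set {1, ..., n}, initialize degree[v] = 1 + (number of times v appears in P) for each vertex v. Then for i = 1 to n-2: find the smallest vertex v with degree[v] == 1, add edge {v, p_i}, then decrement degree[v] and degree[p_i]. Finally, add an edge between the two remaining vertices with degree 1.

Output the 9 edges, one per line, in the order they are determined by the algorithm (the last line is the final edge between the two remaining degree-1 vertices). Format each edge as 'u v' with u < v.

Answer: 2 5
3 5
1 3
4 7
1 4
1 6
8 9
6 8
6 10

Derivation:
Initial degrees: {1:3, 2:1, 3:2, 4:2, 5:2, 6:3, 7:1, 8:2, 9:1, 10:1}
Step 1: smallest deg-1 vertex = 2, p_1 = 5. Add edge {2,5}. Now deg[2]=0, deg[5]=1.
Step 2: smallest deg-1 vertex = 5, p_2 = 3. Add edge {3,5}. Now deg[5]=0, deg[3]=1.
Step 3: smallest deg-1 vertex = 3, p_3 = 1. Add edge {1,3}. Now deg[3]=0, deg[1]=2.
Step 4: smallest deg-1 vertex = 7, p_4 = 4. Add edge {4,7}. Now deg[7]=0, deg[4]=1.
Step 5: smallest deg-1 vertex = 4, p_5 = 1. Add edge {1,4}. Now deg[4]=0, deg[1]=1.
Step 6: smallest deg-1 vertex = 1, p_6 = 6. Add edge {1,6}. Now deg[1]=0, deg[6]=2.
Step 7: smallest deg-1 vertex = 9, p_7 = 8. Add edge {8,9}. Now deg[9]=0, deg[8]=1.
Step 8: smallest deg-1 vertex = 8, p_8 = 6. Add edge {6,8}. Now deg[8]=0, deg[6]=1.
Final: two remaining deg-1 vertices are 6, 10. Add edge {6,10}.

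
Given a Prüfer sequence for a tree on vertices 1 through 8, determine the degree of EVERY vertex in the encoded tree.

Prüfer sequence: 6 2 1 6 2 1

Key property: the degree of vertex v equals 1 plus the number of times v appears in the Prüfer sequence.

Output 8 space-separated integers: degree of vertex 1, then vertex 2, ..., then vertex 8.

p_1 = 6: count[6] becomes 1
p_2 = 2: count[2] becomes 1
p_3 = 1: count[1] becomes 1
p_4 = 6: count[6] becomes 2
p_5 = 2: count[2] becomes 2
p_6 = 1: count[1] becomes 2
Degrees (1 + count): deg[1]=1+2=3, deg[2]=1+2=3, deg[3]=1+0=1, deg[4]=1+0=1, deg[5]=1+0=1, deg[6]=1+2=3, deg[7]=1+0=1, deg[8]=1+0=1

Answer: 3 3 1 1 1 3 1 1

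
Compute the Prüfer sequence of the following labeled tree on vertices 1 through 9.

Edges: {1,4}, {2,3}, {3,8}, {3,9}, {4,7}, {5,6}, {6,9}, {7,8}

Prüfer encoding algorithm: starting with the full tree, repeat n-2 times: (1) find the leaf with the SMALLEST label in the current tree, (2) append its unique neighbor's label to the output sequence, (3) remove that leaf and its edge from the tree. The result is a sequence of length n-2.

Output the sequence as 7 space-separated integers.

Answer: 4 3 7 6 9 8 3

Derivation:
Step 1: leaves = {1,2,5}. Remove smallest leaf 1, emit neighbor 4.
Step 2: leaves = {2,4,5}. Remove smallest leaf 2, emit neighbor 3.
Step 3: leaves = {4,5}. Remove smallest leaf 4, emit neighbor 7.
Step 4: leaves = {5,7}. Remove smallest leaf 5, emit neighbor 6.
Step 5: leaves = {6,7}. Remove smallest leaf 6, emit neighbor 9.
Step 6: leaves = {7,9}. Remove smallest leaf 7, emit neighbor 8.
Step 7: leaves = {8,9}. Remove smallest leaf 8, emit neighbor 3.
Done: 2 vertices remain (3, 9). Sequence = [4 3 7 6 9 8 3]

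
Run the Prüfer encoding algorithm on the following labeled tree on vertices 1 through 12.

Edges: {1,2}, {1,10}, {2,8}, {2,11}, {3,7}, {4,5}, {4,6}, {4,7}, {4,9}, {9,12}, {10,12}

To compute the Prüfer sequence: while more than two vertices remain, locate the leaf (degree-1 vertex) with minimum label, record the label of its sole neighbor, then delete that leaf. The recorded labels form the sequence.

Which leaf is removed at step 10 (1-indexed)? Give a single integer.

Step 1: current leaves = {3,5,6,8,11}. Remove leaf 3 (neighbor: 7).
Step 2: current leaves = {5,6,7,8,11}. Remove leaf 5 (neighbor: 4).
Step 3: current leaves = {6,7,8,11}. Remove leaf 6 (neighbor: 4).
Step 4: current leaves = {7,8,11}. Remove leaf 7 (neighbor: 4).
Step 5: current leaves = {4,8,11}. Remove leaf 4 (neighbor: 9).
Step 6: current leaves = {8,9,11}. Remove leaf 8 (neighbor: 2).
Step 7: current leaves = {9,11}. Remove leaf 9 (neighbor: 12).
Step 8: current leaves = {11,12}. Remove leaf 11 (neighbor: 2).
Step 9: current leaves = {2,12}. Remove leaf 2 (neighbor: 1).
Step 10: current leaves = {1,12}. Remove leaf 1 (neighbor: 10).

Answer: 1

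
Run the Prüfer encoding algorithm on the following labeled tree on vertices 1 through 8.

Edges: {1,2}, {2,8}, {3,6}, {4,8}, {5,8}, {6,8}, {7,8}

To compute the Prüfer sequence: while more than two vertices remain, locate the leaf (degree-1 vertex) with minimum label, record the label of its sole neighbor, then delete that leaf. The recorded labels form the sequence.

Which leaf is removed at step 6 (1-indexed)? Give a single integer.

Step 1: current leaves = {1,3,4,5,7}. Remove leaf 1 (neighbor: 2).
Step 2: current leaves = {2,3,4,5,7}. Remove leaf 2 (neighbor: 8).
Step 3: current leaves = {3,4,5,7}. Remove leaf 3 (neighbor: 6).
Step 4: current leaves = {4,5,6,7}. Remove leaf 4 (neighbor: 8).
Step 5: current leaves = {5,6,7}. Remove leaf 5 (neighbor: 8).
Step 6: current leaves = {6,7}. Remove leaf 6 (neighbor: 8).

Answer: 6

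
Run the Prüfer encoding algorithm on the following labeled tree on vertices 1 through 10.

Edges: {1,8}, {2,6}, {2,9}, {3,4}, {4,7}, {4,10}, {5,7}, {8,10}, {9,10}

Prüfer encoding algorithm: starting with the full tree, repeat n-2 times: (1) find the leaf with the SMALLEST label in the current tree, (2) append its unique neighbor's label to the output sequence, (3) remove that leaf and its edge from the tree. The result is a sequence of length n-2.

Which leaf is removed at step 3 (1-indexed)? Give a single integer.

Step 1: current leaves = {1,3,5,6}. Remove leaf 1 (neighbor: 8).
Step 2: current leaves = {3,5,6,8}. Remove leaf 3 (neighbor: 4).
Step 3: current leaves = {5,6,8}. Remove leaf 5 (neighbor: 7).

Answer: 5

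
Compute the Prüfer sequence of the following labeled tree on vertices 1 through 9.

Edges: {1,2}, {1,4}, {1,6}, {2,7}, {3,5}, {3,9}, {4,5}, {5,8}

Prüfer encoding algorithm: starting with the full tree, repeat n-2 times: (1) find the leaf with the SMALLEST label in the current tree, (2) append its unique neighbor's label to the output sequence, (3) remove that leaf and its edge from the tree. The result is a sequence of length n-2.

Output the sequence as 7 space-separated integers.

Answer: 1 2 1 4 5 5 3

Derivation:
Step 1: leaves = {6,7,8,9}. Remove smallest leaf 6, emit neighbor 1.
Step 2: leaves = {7,8,9}. Remove smallest leaf 7, emit neighbor 2.
Step 3: leaves = {2,8,9}. Remove smallest leaf 2, emit neighbor 1.
Step 4: leaves = {1,8,9}. Remove smallest leaf 1, emit neighbor 4.
Step 5: leaves = {4,8,9}. Remove smallest leaf 4, emit neighbor 5.
Step 6: leaves = {8,9}. Remove smallest leaf 8, emit neighbor 5.
Step 7: leaves = {5,9}. Remove smallest leaf 5, emit neighbor 3.
Done: 2 vertices remain (3, 9). Sequence = [1 2 1 4 5 5 3]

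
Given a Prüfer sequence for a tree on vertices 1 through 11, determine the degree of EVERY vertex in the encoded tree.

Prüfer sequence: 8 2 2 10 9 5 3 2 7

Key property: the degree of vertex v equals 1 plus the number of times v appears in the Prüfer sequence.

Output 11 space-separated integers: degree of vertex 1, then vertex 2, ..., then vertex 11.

p_1 = 8: count[8] becomes 1
p_2 = 2: count[2] becomes 1
p_3 = 2: count[2] becomes 2
p_4 = 10: count[10] becomes 1
p_5 = 9: count[9] becomes 1
p_6 = 5: count[5] becomes 1
p_7 = 3: count[3] becomes 1
p_8 = 2: count[2] becomes 3
p_9 = 7: count[7] becomes 1
Degrees (1 + count): deg[1]=1+0=1, deg[2]=1+3=4, deg[3]=1+1=2, deg[4]=1+0=1, deg[5]=1+1=2, deg[6]=1+0=1, deg[7]=1+1=2, deg[8]=1+1=2, deg[9]=1+1=2, deg[10]=1+1=2, deg[11]=1+0=1

Answer: 1 4 2 1 2 1 2 2 2 2 1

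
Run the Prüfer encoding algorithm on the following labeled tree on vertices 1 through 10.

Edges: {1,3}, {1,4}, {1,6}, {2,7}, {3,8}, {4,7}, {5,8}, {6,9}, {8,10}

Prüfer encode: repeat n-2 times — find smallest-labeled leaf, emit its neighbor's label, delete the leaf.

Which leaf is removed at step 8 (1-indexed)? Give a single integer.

Step 1: current leaves = {2,5,9,10}. Remove leaf 2 (neighbor: 7).
Step 2: current leaves = {5,7,9,10}. Remove leaf 5 (neighbor: 8).
Step 3: current leaves = {7,9,10}. Remove leaf 7 (neighbor: 4).
Step 4: current leaves = {4,9,10}. Remove leaf 4 (neighbor: 1).
Step 5: current leaves = {9,10}. Remove leaf 9 (neighbor: 6).
Step 6: current leaves = {6,10}. Remove leaf 6 (neighbor: 1).
Step 7: current leaves = {1,10}. Remove leaf 1 (neighbor: 3).
Step 8: current leaves = {3,10}. Remove leaf 3 (neighbor: 8).

Answer: 3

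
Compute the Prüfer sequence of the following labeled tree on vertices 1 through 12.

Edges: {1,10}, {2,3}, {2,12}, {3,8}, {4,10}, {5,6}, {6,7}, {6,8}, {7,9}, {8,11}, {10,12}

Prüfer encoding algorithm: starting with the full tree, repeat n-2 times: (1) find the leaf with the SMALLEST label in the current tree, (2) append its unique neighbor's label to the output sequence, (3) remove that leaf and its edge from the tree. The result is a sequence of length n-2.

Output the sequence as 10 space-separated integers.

Step 1: leaves = {1,4,5,9,11}. Remove smallest leaf 1, emit neighbor 10.
Step 2: leaves = {4,5,9,11}. Remove smallest leaf 4, emit neighbor 10.
Step 3: leaves = {5,9,10,11}. Remove smallest leaf 5, emit neighbor 6.
Step 4: leaves = {9,10,11}. Remove smallest leaf 9, emit neighbor 7.
Step 5: leaves = {7,10,11}. Remove smallest leaf 7, emit neighbor 6.
Step 6: leaves = {6,10,11}. Remove smallest leaf 6, emit neighbor 8.
Step 7: leaves = {10,11}. Remove smallest leaf 10, emit neighbor 12.
Step 8: leaves = {11,12}. Remove smallest leaf 11, emit neighbor 8.
Step 9: leaves = {8,12}. Remove smallest leaf 8, emit neighbor 3.
Step 10: leaves = {3,12}. Remove smallest leaf 3, emit neighbor 2.
Done: 2 vertices remain (2, 12). Sequence = [10 10 6 7 6 8 12 8 3 2]

Answer: 10 10 6 7 6 8 12 8 3 2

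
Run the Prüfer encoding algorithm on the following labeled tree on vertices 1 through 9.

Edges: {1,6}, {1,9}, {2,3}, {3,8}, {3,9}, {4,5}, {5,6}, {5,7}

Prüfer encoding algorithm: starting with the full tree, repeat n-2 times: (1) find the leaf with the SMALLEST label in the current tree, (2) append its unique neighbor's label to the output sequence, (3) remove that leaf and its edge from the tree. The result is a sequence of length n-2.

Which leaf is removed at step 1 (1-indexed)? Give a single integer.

Answer: 2

Derivation:
Step 1: current leaves = {2,4,7,8}. Remove leaf 2 (neighbor: 3).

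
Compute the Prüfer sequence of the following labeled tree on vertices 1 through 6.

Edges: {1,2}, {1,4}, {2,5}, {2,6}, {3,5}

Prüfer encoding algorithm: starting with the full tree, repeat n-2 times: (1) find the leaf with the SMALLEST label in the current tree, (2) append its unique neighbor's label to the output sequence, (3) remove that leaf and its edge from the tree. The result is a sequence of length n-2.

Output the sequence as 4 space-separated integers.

Answer: 5 1 2 2

Derivation:
Step 1: leaves = {3,4,6}. Remove smallest leaf 3, emit neighbor 5.
Step 2: leaves = {4,5,6}. Remove smallest leaf 4, emit neighbor 1.
Step 3: leaves = {1,5,6}. Remove smallest leaf 1, emit neighbor 2.
Step 4: leaves = {5,6}. Remove smallest leaf 5, emit neighbor 2.
Done: 2 vertices remain (2, 6). Sequence = [5 1 2 2]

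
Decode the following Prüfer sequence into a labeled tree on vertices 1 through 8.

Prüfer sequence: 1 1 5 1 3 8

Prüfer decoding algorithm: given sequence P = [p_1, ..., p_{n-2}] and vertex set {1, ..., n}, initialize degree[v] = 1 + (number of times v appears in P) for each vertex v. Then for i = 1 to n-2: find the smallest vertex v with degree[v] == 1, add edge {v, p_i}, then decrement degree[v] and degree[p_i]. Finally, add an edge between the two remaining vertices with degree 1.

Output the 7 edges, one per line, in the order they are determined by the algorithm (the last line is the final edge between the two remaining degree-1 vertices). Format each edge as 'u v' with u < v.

Answer: 1 2
1 4
5 6
1 5
1 3
3 8
7 8

Derivation:
Initial degrees: {1:4, 2:1, 3:2, 4:1, 5:2, 6:1, 7:1, 8:2}
Step 1: smallest deg-1 vertex = 2, p_1 = 1. Add edge {1,2}. Now deg[2]=0, deg[1]=3.
Step 2: smallest deg-1 vertex = 4, p_2 = 1. Add edge {1,4}. Now deg[4]=0, deg[1]=2.
Step 3: smallest deg-1 vertex = 6, p_3 = 5. Add edge {5,6}. Now deg[6]=0, deg[5]=1.
Step 4: smallest deg-1 vertex = 5, p_4 = 1. Add edge {1,5}. Now deg[5]=0, deg[1]=1.
Step 5: smallest deg-1 vertex = 1, p_5 = 3. Add edge {1,3}. Now deg[1]=0, deg[3]=1.
Step 6: smallest deg-1 vertex = 3, p_6 = 8. Add edge {3,8}. Now deg[3]=0, deg[8]=1.
Final: two remaining deg-1 vertices are 7, 8. Add edge {7,8}.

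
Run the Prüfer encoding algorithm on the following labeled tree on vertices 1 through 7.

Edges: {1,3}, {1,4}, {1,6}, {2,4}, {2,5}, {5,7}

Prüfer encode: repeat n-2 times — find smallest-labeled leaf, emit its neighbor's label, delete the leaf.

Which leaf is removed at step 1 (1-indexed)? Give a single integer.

Answer: 3

Derivation:
Step 1: current leaves = {3,6,7}. Remove leaf 3 (neighbor: 1).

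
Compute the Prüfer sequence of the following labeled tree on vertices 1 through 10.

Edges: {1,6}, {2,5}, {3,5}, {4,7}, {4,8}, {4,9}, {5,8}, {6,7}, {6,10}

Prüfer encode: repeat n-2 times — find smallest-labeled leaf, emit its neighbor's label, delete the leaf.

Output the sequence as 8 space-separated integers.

Step 1: leaves = {1,2,3,9,10}. Remove smallest leaf 1, emit neighbor 6.
Step 2: leaves = {2,3,9,10}. Remove smallest leaf 2, emit neighbor 5.
Step 3: leaves = {3,9,10}. Remove smallest leaf 3, emit neighbor 5.
Step 4: leaves = {5,9,10}. Remove smallest leaf 5, emit neighbor 8.
Step 5: leaves = {8,9,10}. Remove smallest leaf 8, emit neighbor 4.
Step 6: leaves = {9,10}. Remove smallest leaf 9, emit neighbor 4.
Step 7: leaves = {4,10}. Remove smallest leaf 4, emit neighbor 7.
Step 8: leaves = {7,10}. Remove smallest leaf 7, emit neighbor 6.
Done: 2 vertices remain (6, 10). Sequence = [6 5 5 8 4 4 7 6]

Answer: 6 5 5 8 4 4 7 6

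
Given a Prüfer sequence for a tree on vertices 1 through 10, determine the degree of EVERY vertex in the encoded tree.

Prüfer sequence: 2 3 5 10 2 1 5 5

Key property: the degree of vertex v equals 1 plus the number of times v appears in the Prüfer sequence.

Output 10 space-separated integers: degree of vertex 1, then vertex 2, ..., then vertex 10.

p_1 = 2: count[2] becomes 1
p_2 = 3: count[3] becomes 1
p_3 = 5: count[5] becomes 1
p_4 = 10: count[10] becomes 1
p_5 = 2: count[2] becomes 2
p_6 = 1: count[1] becomes 1
p_7 = 5: count[5] becomes 2
p_8 = 5: count[5] becomes 3
Degrees (1 + count): deg[1]=1+1=2, deg[2]=1+2=3, deg[3]=1+1=2, deg[4]=1+0=1, deg[5]=1+3=4, deg[6]=1+0=1, deg[7]=1+0=1, deg[8]=1+0=1, deg[9]=1+0=1, deg[10]=1+1=2

Answer: 2 3 2 1 4 1 1 1 1 2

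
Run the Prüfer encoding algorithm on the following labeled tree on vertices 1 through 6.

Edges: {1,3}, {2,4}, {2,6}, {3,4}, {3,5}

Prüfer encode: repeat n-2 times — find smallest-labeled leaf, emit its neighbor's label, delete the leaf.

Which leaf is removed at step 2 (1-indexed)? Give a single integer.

Step 1: current leaves = {1,5,6}. Remove leaf 1 (neighbor: 3).
Step 2: current leaves = {5,6}. Remove leaf 5 (neighbor: 3).

Answer: 5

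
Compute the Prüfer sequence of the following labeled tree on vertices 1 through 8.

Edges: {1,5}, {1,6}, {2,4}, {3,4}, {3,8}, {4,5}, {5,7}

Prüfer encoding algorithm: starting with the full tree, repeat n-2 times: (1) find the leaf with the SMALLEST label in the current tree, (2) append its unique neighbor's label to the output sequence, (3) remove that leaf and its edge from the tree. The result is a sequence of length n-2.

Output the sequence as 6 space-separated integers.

Step 1: leaves = {2,6,7,8}. Remove smallest leaf 2, emit neighbor 4.
Step 2: leaves = {6,7,8}. Remove smallest leaf 6, emit neighbor 1.
Step 3: leaves = {1,7,8}. Remove smallest leaf 1, emit neighbor 5.
Step 4: leaves = {7,8}. Remove smallest leaf 7, emit neighbor 5.
Step 5: leaves = {5,8}. Remove smallest leaf 5, emit neighbor 4.
Step 6: leaves = {4,8}. Remove smallest leaf 4, emit neighbor 3.
Done: 2 vertices remain (3, 8). Sequence = [4 1 5 5 4 3]

Answer: 4 1 5 5 4 3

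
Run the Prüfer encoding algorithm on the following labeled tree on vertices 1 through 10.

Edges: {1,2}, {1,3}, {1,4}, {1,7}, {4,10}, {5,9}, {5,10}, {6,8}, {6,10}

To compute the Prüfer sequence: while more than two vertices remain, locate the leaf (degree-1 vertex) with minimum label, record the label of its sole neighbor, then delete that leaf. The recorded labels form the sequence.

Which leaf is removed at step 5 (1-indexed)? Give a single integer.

Answer: 4

Derivation:
Step 1: current leaves = {2,3,7,8,9}. Remove leaf 2 (neighbor: 1).
Step 2: current leaves = {3,7,8,9}. Remove leaf 3 (neighbor: 1).
Step 3: current leaves = {7,8,9}. Remove leaf 7 (neighbor: 1).
Step 4: current leaves = {1,8,9}. Remove leaf 1 (neighbor: 4).
Step 5: current leaves = {4,8,9}. Remove leaf 4 (neighbor: 10).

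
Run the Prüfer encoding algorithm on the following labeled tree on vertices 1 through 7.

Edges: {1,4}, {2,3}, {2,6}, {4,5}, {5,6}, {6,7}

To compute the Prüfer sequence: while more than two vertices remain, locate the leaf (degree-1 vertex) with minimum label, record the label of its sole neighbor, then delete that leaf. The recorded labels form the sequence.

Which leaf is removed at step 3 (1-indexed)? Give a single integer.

Step 1: current leaves = {1,3,7}. Remove leaf 1 (neighbor: 4).
Step 2: current leaves = {3,4,7}. Remove leaf 3 (neighbor: 2).
Step 3: current leaves = {2,4,7}. Remove leaf 2 (neighbor: 6).

Answer: 2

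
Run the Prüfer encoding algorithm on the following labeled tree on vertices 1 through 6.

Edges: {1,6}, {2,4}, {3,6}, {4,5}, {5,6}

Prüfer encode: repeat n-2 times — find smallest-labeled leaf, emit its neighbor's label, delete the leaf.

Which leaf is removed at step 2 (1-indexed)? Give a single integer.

Answer: 2

Derivation:
Step 1: current leaves = {1,2,3}. Remove leaf 1 (neighbor: 6).
Step 2: current leaves = {2,3}. Remove leaf 2 (neighbor: 4).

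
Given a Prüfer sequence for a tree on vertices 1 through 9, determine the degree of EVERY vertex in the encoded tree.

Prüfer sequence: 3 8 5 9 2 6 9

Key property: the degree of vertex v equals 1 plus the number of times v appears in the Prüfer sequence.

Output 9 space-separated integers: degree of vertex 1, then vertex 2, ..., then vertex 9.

Answer: 1 2 2 1 2 2 1 2 3

Derivation:
p_1 = 3: count[3] becomes 1
p_2 = 8: count[8] becomes 1
p_3 = 5: count[5] becomes 1
p_4 = 9: count[9] becomes 1
p_5 = 2: count[2] becomes 1
p_6 = 6: count[6] becomes 1
p_7 = 9: count[9] becomes 2
Degrees (1 + count): deg[1]=1+0=1, deg[2]=1+1=2, deg[3]=1+1=2, deg[4]=1+0=1, deg[5]=1+1=2, deg[6]=1+1=2, deg[7]=1+0=1, deg[8]=1+1=2, deg[9]=1+2=3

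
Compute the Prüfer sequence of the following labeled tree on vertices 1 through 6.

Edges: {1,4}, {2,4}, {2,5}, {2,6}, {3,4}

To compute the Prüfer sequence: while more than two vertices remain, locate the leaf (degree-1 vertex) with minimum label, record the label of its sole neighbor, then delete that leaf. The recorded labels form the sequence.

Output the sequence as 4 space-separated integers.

Answer: 4 4 2 2

Derivation:
Step 1: leaves = {1,3,5,6}. Remove smallest leaf 1, emit neighbor 4.
Step 2: leaves = {3,5,6}. Remove smallest leaf 3, emit neighbor 4.
Step 3: leaves = {4,5,6}. Remove smallest leaf 4, emit neighbor 2.
Step 4: leaves = {5,6}. Remove smallest leaf 5, emit neighbor 2.
Done: 2 vertices remain (2, 6). Sequence = [4 4 2 2]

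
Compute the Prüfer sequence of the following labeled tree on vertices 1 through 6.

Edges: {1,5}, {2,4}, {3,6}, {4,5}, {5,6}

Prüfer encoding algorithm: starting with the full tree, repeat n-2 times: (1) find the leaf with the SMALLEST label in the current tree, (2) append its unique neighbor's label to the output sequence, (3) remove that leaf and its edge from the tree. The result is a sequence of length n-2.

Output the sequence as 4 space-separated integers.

Step 1: leaves = {1,2,3}. Remove smallest leaf 1, emit neighbor 5.
Step 2: leaves = {2,3}. Remove smallest leaf 2, emit neighbor 4.
Step 3: leaves = {3,4}. Remove smallest leaf 3, emit neighbor 6.
Step 4: leaves = {4,6}. Remove smallest leaf 4, emit neighbor 5.
Done: 2 vertices remain (5, 6). Sequence = [5 4 6 5]

Answer: 5 4 6 5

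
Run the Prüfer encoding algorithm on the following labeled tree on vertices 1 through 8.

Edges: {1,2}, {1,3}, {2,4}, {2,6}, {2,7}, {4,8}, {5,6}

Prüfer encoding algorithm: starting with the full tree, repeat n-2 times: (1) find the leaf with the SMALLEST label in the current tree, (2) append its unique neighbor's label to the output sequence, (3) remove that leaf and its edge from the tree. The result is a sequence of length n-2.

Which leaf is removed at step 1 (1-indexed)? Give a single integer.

Answer: 3

Derivation:
Step 1: current leaves = {3,5,7,8}. Remove leaf 3 (neighbor: 1).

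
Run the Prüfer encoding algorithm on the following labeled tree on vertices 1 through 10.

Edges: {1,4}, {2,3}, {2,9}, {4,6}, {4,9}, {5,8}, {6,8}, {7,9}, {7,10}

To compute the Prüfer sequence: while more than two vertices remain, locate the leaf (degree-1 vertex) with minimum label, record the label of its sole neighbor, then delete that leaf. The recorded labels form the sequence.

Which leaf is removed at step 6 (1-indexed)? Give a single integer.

Step 1: current leaves = {1,3,5,10}. Remove leaf 1 (neighbor: 4).
Step 2: current leaves = {3,5,10}. Remove leaf 3 (neighbor: 2).
Step 3: current leaves = {2,5,10}. Remove leaf 2 (neighbor: 9).
Step 4: current leaves = {5,10}. Remove leaf 5 (neighbor: 8).
Step 5: current leaves = {8,10}. Remove leaf 8 (neighbor: 6).
Step 6: current leaves = {6,10}. Remove leaf 6 (neighbor: 4).

Answer: 6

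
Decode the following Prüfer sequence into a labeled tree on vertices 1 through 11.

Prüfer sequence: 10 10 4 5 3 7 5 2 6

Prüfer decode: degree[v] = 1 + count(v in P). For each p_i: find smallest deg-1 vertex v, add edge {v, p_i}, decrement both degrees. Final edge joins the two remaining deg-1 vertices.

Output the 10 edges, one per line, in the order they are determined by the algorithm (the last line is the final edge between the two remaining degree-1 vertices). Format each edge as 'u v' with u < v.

Initial degrees: {1:1, 2:2, 3:2, 4:2, 5:3, 6:2, 7:2, 8:1, 9:1, 10:3, 11:1}
Step 1: smallest deg-1 vertex = 1, p_1 = 10. Add edge {1,10}. Now deg[1]=0, deg[10]=2.
Step 2: smallest deg-1 vertex = 8, p_2 = 10. Add edge {8,10}. Now deg[8]=0, deg[10]=1.
Step 3: smallest deg-1 vertex = 9, p_3 = 4. Add edge {4,9}. Now deg[9]=0, deg[4]=1.
Step 4: smallest deg-1 vertex = 4, p_4 = 5. Add edge {4,5}. Now deg[4]=0, deg[5]=2.
Step 5: smallest deg-1 vertex = 10, p_5 = 3. Add edge {3,10}. Now deg[10]=0, deg[3]=1.
Step 6: smallest deg-1 vertex = 3, p_6 = 7. Add edge {3,7}. Now deg[3]=0, deg[7]=1.
Step 7: smallest deg-1 vertex = 7, p_7 = 5. Add edge {5,7}. Now deg[7]=0, deg[5]=1.
Step 8: smallest deg-1 vertex = 5, p_8 = 2. Add edge {2,5}. Now deg[5]=0, deg[2]=1.
Step 9: smallest deg-1 vertex = 2, p_9 = 6. Add edge {2,6}. Now deg[2]=0, deg[6]=1.
Final: two remaining deg-1 vertices are 6, 11. Add edge {6,11}.

Answer: 1 10
8 10
4 9
4 5
3 10
3 7
5 7
2 5
2 6
6 11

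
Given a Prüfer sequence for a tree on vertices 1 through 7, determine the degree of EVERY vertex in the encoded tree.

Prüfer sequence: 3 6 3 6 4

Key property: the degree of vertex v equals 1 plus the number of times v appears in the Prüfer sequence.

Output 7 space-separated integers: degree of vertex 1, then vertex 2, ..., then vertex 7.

p_1 = 3: count[3] becomes 1
p_2 = 6: count[6] becomes 1
p_3 = 3: count[3] becomes 2
p_4 = 6: count[6] becomes 2
p_5 = 4: count[4] becomes 1
Degrees (1 + count): deg[1]=1+0=1, deg[2]=1+0=1, deg[3]=1+2=3, deg[4]=1+1=2, deg[5]=1+0=1, deg[6]=1+2=3, deg[7]=1+0=1

Answer: 1 1 3 2 1 3 1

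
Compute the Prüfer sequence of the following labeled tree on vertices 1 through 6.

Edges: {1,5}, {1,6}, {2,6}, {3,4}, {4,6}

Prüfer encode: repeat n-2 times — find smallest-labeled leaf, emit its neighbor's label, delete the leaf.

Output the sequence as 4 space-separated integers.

Step 1: leaves = {2,3,5}. Remove smallest leaf 2, emit neighbor 6.
Step 2: leaves = {3,5}. Remove smallest leaf 3, emit neighbor 4.
Step 3: leaves = {4,5}. Remove smallest leaf 4, emit neighbor 6.
Step 4: leaves = {5,6}. Remove smallest leaf 5, emit neighbor 1.
Done: 2 vertices remain (1, 6). Sequence = [6 4 6 1]

Answer: 6 4 6 1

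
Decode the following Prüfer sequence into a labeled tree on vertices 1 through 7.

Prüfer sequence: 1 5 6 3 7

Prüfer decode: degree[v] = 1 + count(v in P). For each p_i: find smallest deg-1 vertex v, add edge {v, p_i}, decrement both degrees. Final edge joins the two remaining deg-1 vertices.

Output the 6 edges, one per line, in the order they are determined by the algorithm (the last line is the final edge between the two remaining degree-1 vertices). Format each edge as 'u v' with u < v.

Initial degrees: {1:2, 2:1, 3:2, 4:1, 5:2, 6:2, 7:2}
Step 1: smallest deg-1 vertex = 2, p_1 = 1. Add edge {1,2}. Now deg[2]=0, deg[1]=1.
Step 2: smallest deg-1 vertex = 1, p_2 = 5. Add edge {1,5}. Now deg[1]=0, deg[5]=1.
Step 3: smallest deg-1 vertex = 4, p_3 = 6. Add edge {4,6}. Now deg[4]=0, deg[6]=1.
Step 4: smallest deg-1 vertex = 5, p_4 = 3. Add edge {3,5}. Now deg[5]=0, deg[3]=1.
Step 5: smallest deg-1 vertex = 3, p_5 = 7. Add edge {3,7}. Now deg[3]=0, deg[7]=1.
Final: two remaining deg-1 vertices are 6, 7. Add edge {6,7}.

Answer: 1 2
1 5
4 6
3 5
3 7
6 7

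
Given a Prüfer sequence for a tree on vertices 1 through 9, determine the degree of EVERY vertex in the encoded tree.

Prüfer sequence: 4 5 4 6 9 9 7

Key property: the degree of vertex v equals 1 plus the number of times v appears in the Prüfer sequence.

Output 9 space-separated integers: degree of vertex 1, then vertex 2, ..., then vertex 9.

p_1 = 4: count[4] becomes 1
p_2 = 5: count[5] becomes 1
p_3 = 4: count[4] becomes 2
p_4 = 6: count[6] becomes 1
p_5 = 9: count[9] becomes 1
p_6 = 9: count[9] becomes 2
p_7 = 7: count[7] becomes 1
Degrees (1 + count): deg[1]=1+0=1, deg[2]=1+0=1, deg[3]=1+0=1, deg[4]=1+2=3, deg[5]=1+1=2, deg[6]=1+1=2, deg[7]=1+1=2, deg[8]=1+0=1, deg[9]=1+2=3

Answer: 1 1 1 3 2 2 2 1 3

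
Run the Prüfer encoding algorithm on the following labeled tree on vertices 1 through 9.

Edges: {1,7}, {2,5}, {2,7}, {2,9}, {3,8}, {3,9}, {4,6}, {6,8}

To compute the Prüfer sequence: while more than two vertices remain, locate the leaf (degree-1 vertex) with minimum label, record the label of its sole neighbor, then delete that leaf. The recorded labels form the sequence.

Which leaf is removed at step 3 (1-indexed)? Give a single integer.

Step 1: current leaves = {1,4,5}. Remove leaf 1 (neighbor: 7).
Step 2: current leaves = {4,5,7}. Remove leaf 4 (neighbor: 6).
Step 3: current leaves = {5,6,7}. Remove leaf 5 (neighbor: 2).

Answer: 5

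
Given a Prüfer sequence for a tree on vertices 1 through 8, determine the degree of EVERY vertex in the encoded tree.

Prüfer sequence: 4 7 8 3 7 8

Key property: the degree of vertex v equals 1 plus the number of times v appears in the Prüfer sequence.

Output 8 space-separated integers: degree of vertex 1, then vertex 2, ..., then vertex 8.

Answer: 1 1 2 2 1 1 3 3

Derivation:
p_1 = 4: count[4] becomes 1
p_2 = 7: count[7] becomes 1
p_3 = 8: count[8] becomes 1
p_4 = 3: count[3] becomes 1
p_5 = 7: count[7] becomes 2
p_6 = 8: count[8] becomes 2
Degrees (1 + count): deg[1]=1+0=1, deg[2]=1+0=1, deg[3]=1+1=2, deg[4]=1+1=2, deg[5]=1+0=1, deg[6]=1+0=1, deg[7]=1+2=3, deg[8]=1+2=3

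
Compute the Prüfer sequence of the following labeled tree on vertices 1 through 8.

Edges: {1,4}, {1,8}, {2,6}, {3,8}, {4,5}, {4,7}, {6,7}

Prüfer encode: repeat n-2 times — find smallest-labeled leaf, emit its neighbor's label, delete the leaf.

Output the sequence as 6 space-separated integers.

Step 1: leaves = {2,3,5}. Remove smallest leaf 2, emit neighbor 6.
Step 2: leaves = {3,5,6}. Remove smallest leaf 3, emit neighbor 8.
Step 3: leaves = {5,6,8}. Remove smallest leaf 5, emit neighbor 4.
Step 4: leaves = {6,8}. Remove smallest leaf 6, emit neighbor 7.
Step 5: leaves = {7,8}. Remove smallest leaf 7, emit neighbor 4.
Step 6: leaves = {4,8}. Remove smallest leaf 4, emit neighbor 1.
Done: 2 vertices remain (1, 8). Sequence = [6 8 4 7 4 1]

Answer: 6 8 4 7 4 1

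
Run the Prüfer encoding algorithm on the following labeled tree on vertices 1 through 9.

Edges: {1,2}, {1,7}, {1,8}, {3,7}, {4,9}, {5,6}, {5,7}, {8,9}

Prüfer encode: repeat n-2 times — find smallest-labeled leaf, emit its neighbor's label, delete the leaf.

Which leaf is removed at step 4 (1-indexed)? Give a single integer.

Answer: 6

Derivation:
Step 1: current leaves = {2,3,4,6}. Remove leaf 2 (neighbor: 1).
Step 2: current leaves = {3,4,6}. Remove leaf 3 (neighbor: 7).
Step 3: current leaves = {4,6}. Remove leaf 4 (neighbor: 9).
Step 4: current leaves = {6,9}. Remove leaf 6 (neighbor: 5).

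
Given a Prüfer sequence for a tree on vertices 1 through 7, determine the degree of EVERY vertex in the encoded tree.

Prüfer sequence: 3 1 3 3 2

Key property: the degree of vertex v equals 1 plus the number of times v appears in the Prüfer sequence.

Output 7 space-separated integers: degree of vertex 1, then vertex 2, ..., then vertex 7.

Answer: 2 2 4 1 1 1 1

Derivation:
p_1 = 3: count[3] becomes 1
p_2 = 1: count[1] becomes 1
p_3 = 3: count[3] becomes 2
p_4 = 3: count[3] becomes 3
p_5 = 2: count[2] becomes 1
Degrees (1 + count): deg[1]=1+1=2, deg[2]=1+1=2, deg[3]=1+3=4, deg[4]=1+0=1, deg[5]=1+0=1, deg[6]=1+0=1, deg[7]=1+0=1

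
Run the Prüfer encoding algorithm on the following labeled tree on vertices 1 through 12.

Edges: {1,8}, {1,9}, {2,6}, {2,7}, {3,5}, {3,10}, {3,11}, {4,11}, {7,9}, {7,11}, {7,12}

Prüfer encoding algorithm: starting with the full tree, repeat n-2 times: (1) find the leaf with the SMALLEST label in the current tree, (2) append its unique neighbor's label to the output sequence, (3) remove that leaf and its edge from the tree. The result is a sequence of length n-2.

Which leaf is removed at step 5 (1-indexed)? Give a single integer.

Step 1: current leaves = {4,5,6,8,10,12}. Remove leaf 4 (neighbor: 11).
Step 2: current leaves = {5,6,8,10,12}. Remove leaf 5 (neighbor: 3).
Step 3: current leaves = {6,8,10,12}. Remove leaf 6 (neighbor: 2).
Step 4: current leaves = {2,8,10,12}. Remove leaf 2 (neighbor: 7).
Step 5: current leaves = {8,10,12}. Remove leaf 8 (neighbor: 1).

Answer: 8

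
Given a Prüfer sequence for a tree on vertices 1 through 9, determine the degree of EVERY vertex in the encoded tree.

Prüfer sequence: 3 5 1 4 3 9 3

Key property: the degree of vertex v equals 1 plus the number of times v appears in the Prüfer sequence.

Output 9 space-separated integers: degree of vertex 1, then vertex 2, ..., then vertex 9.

p_1 = 3: count[3] becomes 1
p_2 = 5: count[5] becomes 1
p_3 = 1: count[1] becomes 1
p_4 = 4: count[4] becomes 1
p_5 = 3: count[3] becomes 2
p_6 = 9: count[9] becomes 1
p_7 = 3: count[3] becomes 3
Degrees (1 + count): deg[1]=1+1=2, deg[2]=1+0=1, deg[3]=1+3=4, deg[4]=1+1=2, deg[5]=1+1=2, deg[6]=1+0=1, deg[7]=1+0=1, deg[8]=1+0=1, deg[9]=1+1=2

Answer: 2 1 4 2 2 1 1 1 2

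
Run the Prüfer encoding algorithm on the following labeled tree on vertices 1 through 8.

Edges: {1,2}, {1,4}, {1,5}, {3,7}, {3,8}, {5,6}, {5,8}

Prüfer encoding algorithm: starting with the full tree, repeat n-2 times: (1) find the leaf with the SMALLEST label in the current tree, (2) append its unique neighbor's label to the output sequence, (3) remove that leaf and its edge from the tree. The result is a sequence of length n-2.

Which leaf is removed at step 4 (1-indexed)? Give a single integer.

Answer: 6

Derivation:
Step 1: current leaves = {2,4,6,7}. Remove leaf 2 (neighbor: 1).
Step 2: current leaves = {4,6,7}. Remove leaf 4 (neighbor: 1).
Step 3: current leaves = {1,6,7}. Remove leaf 1 (neighbor: 5).
Step 4: current leaves = {6,7}. Remove leaf 6 (neighbor: 5).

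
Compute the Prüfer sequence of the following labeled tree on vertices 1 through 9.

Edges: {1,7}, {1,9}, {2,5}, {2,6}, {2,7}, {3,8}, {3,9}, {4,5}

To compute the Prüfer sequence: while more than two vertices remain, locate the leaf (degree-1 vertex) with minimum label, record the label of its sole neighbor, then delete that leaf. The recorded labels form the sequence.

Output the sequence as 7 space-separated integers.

Answer: 5 2 2 7 1 9 3

Derivation:
Step 1: leaves = {4,6,8}. Remove smallest leaf 4, emit neighbor 5.
Step 2: leaves = {5,6,8}. Remove smallest leaf 5, emit neighbor 2.
Step 3: leaves = {6,8}. Remove smallest leaf 6, emit neighbor 2.
Step 4: leaves = {2,8}. Remove smallest leaf 2, emit neighbor 7.
Step 5: leaves = {7,8}. Remove smallest leaf 7, emit neighbor 1.
Step 6: leaves = {1,8}. Remove smallest leaf 1, emit neighbor 9.
Step 7: leaves = {8,9}. Remove smallest leaf 8, emit neighbor 3.
Done: 2 vertices remain (3, 9). Sequence = [5 2 2 7 1 9 3]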